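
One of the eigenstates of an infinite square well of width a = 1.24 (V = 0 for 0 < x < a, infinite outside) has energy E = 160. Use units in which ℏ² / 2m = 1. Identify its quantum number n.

n = 5

For an infinite well E_n = n²π²ℏ²/(2ma²), so n = (a/πℏ)√(2mE).
n = (1.24/π) × √(2 × 0.5 × 160) = 4.993 → n = 5.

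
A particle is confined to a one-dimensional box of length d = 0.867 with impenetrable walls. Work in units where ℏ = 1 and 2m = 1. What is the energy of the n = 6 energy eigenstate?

E = 473

The infinite-well eigenfunctions ψ_n = √(2/d) sin(nπx/d) vanish at both walls, giving E_n = n²π²ℏ²/(2md²).
E_6 = 6² × π² / (2 × 0.5 × 0.867²) = 472.7.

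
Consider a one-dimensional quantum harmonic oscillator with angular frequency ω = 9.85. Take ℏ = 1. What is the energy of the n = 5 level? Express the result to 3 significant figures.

E = 54.2

Using E_n = (n + ½)ℏω: E_5 = 5.5 × 9.85 = 54.18.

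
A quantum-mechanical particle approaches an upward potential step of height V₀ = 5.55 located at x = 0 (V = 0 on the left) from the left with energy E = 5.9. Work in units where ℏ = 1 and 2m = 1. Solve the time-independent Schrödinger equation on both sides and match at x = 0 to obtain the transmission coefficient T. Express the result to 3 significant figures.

T = 0.630

On each side the TISE gives plane waves with k = √(2m(E − V))/ℏ: k₁ = √(2·½·5.9) = 2.429, k₂ = √(2·½·0.35) = 0.5916.
Continuity of ψ and ψ′ at the step yields the reflection amplitude r = (k₁ − k₂)/(k₁ + k₂) = 0.6083; thus R = |r|² = 0.3700, T = 0.6300.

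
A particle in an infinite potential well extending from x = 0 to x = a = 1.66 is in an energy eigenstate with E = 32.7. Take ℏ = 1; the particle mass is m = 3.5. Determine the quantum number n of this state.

For an infinite well E_n = n²π²ℏ²/(2ma²), so n = (a/πℏ)√(2mE).
n = (1.66/π) × √(2 × 3.5 × 32.7) = 7.994 → n = 8.

n = 8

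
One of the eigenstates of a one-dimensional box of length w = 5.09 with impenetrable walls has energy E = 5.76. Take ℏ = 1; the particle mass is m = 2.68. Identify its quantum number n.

n = 9

From E_n = n²π²ℏ²/(2mw²) invert to n = √(2mw²E)/(πℏ).
n = (5.09/π) × √(2 × 2.68 × 5.76) = 9.002 → n = 9.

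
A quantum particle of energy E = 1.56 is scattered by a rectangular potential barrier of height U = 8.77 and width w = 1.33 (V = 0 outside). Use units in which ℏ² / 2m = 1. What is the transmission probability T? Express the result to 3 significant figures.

T = 0.00185

Since E < U the interior solution is evanescent with decay constant κ = √(2m(U − E))/ℏ = 2.685.
κw = 3.571, sinh(κw) = 17.77.
Matching ψ, ψ′ at both faces gives T = [1 + U² sinh²(κw) / (4E(U − E))]⁻¹ = 1/540.6 = 0.00185.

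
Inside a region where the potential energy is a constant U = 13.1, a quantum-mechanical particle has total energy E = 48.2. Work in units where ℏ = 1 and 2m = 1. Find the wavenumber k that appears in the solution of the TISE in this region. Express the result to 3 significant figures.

k = 5.92

With E > U the solution is oscillatory, ψ ∝ e^{±ikx} with k = √(2m(E − U))/ℏ.
k = √(2 × 0.5 × 35.1) = 5.925.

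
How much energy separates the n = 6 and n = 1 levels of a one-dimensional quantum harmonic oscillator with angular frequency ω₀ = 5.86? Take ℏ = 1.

E_n = ℏω₀(n + ½), so ΔE = (6 − 1) ℏω₀ = 5 × 5.86 = 29.30.

ΔE = 29.3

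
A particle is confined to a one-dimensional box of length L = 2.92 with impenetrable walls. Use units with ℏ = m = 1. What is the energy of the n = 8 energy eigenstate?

The infinite-well eigenfunctions ψ_n = √(2/L) sin(nπx/L) vanish at both walls, giving E_n = n²π²ℏ²/(2mL²).
E_8 = 8² × π² / (2 × 1 × 2.92²) = 37.04.

E = 37.0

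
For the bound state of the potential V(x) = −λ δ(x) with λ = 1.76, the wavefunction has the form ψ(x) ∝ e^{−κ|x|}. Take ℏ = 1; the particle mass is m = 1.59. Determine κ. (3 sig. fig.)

κ = 2.80

Integrate −(ℏ²/2m)ψ'' − λδ(x)ψ = Eψ from −ε to +ε: the ψ'' term gives ψ'(0⁺) − ψ'(0⁻) and the δ term gives −(2mλ/ℏ²)ψ(0).
With ψ ∝ e^{−κ|x|} this yields −2κ = −2mλ/ℏ², so κ = mλ/ℏ² = 2.798.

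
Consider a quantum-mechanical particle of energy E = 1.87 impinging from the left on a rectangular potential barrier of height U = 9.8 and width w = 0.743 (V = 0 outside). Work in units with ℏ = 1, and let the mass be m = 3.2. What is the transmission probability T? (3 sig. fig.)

T = 0.0000624

E < U: inside the barrier ψ ∝ e^{±κx} with κ = √(2m(U − E))/ℏ = 7.124.
κw = 5.293, sinh(κw) = 99.48.
The exact tunnelling result is T⁻¹ = 1 + U² sinh²(κw) / [4E(U − E)] = 16030, so T = 0.0000624.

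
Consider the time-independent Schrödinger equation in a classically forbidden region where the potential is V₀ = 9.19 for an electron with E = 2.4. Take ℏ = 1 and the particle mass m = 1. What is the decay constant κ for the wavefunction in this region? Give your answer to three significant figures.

κ = 3.69

Since E < V₀ the TISE in this region is ψ'' = κ²ψ with κ = √(2m(V₀ − E))/ℏ.
κ = √(2 × 1 × 6.79) = 3.685.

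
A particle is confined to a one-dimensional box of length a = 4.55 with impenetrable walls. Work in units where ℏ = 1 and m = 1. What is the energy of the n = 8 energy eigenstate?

The infinite-well eigenfunctions ψ_n = √(2/a) sin(nπx/a) vanish at both walls, giving E_n = n²π²ℏ²/(2ma²).
E_8 = 8² × π² / (2 × 1 × 4.55²) = 15.26.

E = 15.3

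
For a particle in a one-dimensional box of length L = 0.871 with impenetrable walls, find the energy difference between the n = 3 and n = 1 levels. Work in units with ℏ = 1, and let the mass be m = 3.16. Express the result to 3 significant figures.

ΔE = 16.5

E_n = n²π²ℏ²/(2mL²), so ΔE = (3² − 1²) π²ℏ²/(2mL²).
ΔE = 8 × π² / (2 × 3.16 × 0.871²) = 16.47.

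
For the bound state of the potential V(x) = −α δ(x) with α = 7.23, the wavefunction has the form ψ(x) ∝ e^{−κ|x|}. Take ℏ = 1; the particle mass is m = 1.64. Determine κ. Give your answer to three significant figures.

κ = 11.9

Integrate −(ℏ²/2m)ψ'' − αδ(x)ψ = Eψ from −ε to +ε: the ψ'' term gives ψ'(0⁺) − ψ'(0⁻) and the δ term gives −(2mα/ℏ²)ψ(0).
With ψ ∝ e^{−κ|x|} this yields −2κ = −2mα/ℏ², so κ = mα/ℏ² = 11.86.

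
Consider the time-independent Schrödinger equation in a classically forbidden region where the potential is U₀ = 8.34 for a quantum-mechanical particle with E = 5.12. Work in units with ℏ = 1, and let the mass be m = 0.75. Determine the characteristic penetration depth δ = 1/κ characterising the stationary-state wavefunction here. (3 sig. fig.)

δ = 0.455

Since E < U₀ the TISE in this region is ψ'' = κ²ψ with κ = √(2m(U₀ − E))/ℏ.
κ = √(2 × 0.75 × 3.22) = 2.198. The penetration depth is δ = 1/κ = 0.455.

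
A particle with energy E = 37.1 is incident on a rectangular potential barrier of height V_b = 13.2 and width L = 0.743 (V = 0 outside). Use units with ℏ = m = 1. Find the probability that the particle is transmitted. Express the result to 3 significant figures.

Above the barrier the interior wavenumber is k₂ = √(2m(E − V_b))/ℏ = 6.914, giving phase k₂L = 5.137.
Matching at both interfaces gives T⁻¹ = 1 + V_b² sin²(k₂L) / [4E(E − V_b)] = 1.041, hence T = 0.961.

T = 0.961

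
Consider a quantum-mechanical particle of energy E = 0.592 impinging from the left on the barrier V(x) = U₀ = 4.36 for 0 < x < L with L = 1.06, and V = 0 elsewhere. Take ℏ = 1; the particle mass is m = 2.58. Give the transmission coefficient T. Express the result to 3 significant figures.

T = 0.000164

Since E < U₀ the interior solution is evanescent with decay constant κ = √(2m(U₀ − E))/ℏ = 4.409.
κL = 4.674, sinh(κL) = 53.56.
Matching ψ, ψ′ at both faces gives T = [1 + U₀² sinh²(κL) / (4E(U₀ − E))]⁻¹ = 1/6112 = 0.000164.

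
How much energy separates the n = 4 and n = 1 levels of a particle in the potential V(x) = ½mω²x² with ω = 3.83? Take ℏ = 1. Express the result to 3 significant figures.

ΔE = 11.5

E_n = ℏω(n + ½), so ΔE = (4 − 1) ℏω = 3 × 3.83 = 11.49.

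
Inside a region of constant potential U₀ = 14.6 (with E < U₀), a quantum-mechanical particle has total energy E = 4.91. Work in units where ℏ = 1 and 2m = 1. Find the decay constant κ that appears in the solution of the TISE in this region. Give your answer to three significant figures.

κ = 3.11

Since E < U₀ the TISE in this region is ψ'' = κ²ψ with κ = √(2m(U₀ − E))/ℏ.
κ = √(2 × 0.5 × 9.69) = 3.113.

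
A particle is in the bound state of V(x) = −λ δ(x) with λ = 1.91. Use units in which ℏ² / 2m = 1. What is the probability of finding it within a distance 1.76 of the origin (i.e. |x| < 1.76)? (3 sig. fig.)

P = 0.965

The normalised bound state is ψ = √κ e^{−κ|x|} with κ = mλ/ℏ² = 0.9550.
P(|x| < d) = ∫_{−d}^{d} κ e^{−2κ|x|} dx = 1 − e^{−2κd} = 1 − e^{−3.362} = 0.9653.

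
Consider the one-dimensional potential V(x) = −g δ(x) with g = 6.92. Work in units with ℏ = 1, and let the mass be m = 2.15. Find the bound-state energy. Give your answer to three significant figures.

The bound state is ψ(x) = √κ e^{−κ|x|}. The derivative jump ψ'(0⁺) − ψ'(0⁻) = −(2mg/ℏ²)ψ(0) fixes κ = mg/ℏ² = 14.88.
Then E = −ℏ²κ²/(2m) = −mg²/(2ℏ²) = -51.48.

E = -51.5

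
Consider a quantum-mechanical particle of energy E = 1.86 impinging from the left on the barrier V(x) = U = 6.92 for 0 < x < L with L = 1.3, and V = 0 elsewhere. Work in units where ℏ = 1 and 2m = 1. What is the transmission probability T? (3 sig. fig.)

Since E < U the interior solution is evanescent with decay constant κ = √(2m(U − E))/ℏ = 2.249.
κL = 2.924, sinh(κL) = 9.284.
The exact tunnelling result is T⁻¹ = 1 + U² sinh²(κL) / [4E(U − E)] = 110.6, so T = 0.00904.

T = 0.00904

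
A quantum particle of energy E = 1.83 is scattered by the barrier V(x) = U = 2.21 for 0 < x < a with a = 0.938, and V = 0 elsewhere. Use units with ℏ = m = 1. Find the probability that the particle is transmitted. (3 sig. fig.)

T = 0.406

E < U: inside the barrier ψ ∝ e^{±κx} with κ = √(2m(U − E))/ℏ = 0.8718.
κa = 0.8177, sinh(κa) = 0.9120.
Matching ψ, ψ′ at both faces gives T = [1 + U² sinh²(κa) / (4E(U − E))]⁻¹ = 1/2.460 = 0.406.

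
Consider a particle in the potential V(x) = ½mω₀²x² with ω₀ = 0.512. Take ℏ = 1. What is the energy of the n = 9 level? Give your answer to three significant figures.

Using E_n = (n + ½)ℏω₀: E_9 = 9.5 × 0.512 = 4.864.

E = 4.86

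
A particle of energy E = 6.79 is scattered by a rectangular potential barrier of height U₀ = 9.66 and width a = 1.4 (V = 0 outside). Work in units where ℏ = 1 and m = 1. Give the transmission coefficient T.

T = 0.00407

E < U₀: inside the barrier ψ ∝ e^{±κx} with κ = √(2m(U₀ − E))/ℏ = 2.396.
κa = 3.354, sinh(κa) = 14.29.
Matching ψ, ψ′ at both faces gives T = [1 + U₀² sinh²(κa) / (4E(U₀ − E))]⁻¹ = 1/245.6 = 0.00407.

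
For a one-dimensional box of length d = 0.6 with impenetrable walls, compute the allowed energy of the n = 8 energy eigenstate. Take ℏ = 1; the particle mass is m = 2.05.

E = 428

Requiring ψ(0) = ψ(d) = 0 quantises k = nπ/d, hence E_n = ℏ²k²/2m = n²π²ℏ²/(2md²).
E_8 = 8² × π² / (2 × 2.05 × 0.6²) = 428.0.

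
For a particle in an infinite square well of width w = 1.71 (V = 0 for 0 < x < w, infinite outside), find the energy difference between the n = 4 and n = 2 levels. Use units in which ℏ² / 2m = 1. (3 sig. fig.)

E_n = n²π²ℏ²/(2mw²), so ΔE = (4² − 2²) π²ℏ²/(2mw²).
ΔE = 12 × π² / (2 × 0.5 × 1.71²) = 40.50.

ΔE = 40.5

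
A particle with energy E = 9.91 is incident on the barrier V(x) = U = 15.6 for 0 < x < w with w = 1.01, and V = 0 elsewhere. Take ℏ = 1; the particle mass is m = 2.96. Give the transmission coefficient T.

T = 0.0000300

Since E < U the interior solution is evanescent with decay constant κ = √(2m(U − E))/ℏ = 5.804.
κw = 5.862, sinh(κw) = 175.7.
The exact tunnelling result is T⁻¹ = 1 + U² sinh²(κw) / [4E(U − E)] = 33310, so T = 0.0000300.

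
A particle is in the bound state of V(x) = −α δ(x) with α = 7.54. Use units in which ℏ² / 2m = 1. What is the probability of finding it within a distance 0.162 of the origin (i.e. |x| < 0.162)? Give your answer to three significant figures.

P = 0.705

The normalised bound state is ψ = √κ e^{−κ|x|} with κ = mα/ℏ² = 3.770.
P(|x| < d) = ∫_{−d}^{d} κ e^{−2κ|x|} dx = 1 − e^{−2κd} = 1 − e^{−1.221} = 0.7052.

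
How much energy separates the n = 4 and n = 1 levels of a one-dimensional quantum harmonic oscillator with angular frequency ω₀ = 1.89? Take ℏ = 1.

E_n = ℏω₀(n + ½), so ΔE = (4 − 1) ℏω₀ = 3 × 1.89 = 5.670.

ΔE = 5.67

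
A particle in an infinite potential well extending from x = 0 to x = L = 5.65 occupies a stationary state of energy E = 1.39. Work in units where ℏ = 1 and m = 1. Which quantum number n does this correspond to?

n = 3

For an infinite well E_n = n²π²ℏ²/(2mL²), so n = (L/πℏ)√(2mE).
n = (5.65/π) × √(2 × 1 × 1.39) = 2.999 → n = 3.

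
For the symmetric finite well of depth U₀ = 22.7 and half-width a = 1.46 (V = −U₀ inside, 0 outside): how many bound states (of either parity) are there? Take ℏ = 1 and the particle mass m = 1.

Define the well-strength parameter z₀ = (a/ℏ)√(2mU₀) = 1.46 × √(2·1·22.7) = 9.837.
A new bound state (alternating even/odd) appears each time z₀ passes a multiple of π/2, so N = ⌊2z₀/π⌋ + 1 = ⌊6.263⌋ + 1 = 7.

N = 7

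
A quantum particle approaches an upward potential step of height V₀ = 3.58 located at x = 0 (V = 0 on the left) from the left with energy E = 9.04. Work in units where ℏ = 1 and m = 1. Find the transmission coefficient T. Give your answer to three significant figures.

T = 0.984

The wavenumbers are k₁ = √(2mE)/ℏ = 4.252 on the left and k₂ = √(2m(E − V₀))/ℏ = 3.305 on the right.
Continuity of ψ and ψ′ at the step yields the reflection amplitude r = (k₁ − k₂)/(k₁ + k₂) = 0.1254; thus R = |r|² = 0.01572, T = 0.9843.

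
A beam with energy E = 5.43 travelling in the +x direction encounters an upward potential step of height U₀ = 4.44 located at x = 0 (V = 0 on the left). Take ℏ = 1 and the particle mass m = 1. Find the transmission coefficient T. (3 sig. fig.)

On each side the TISE gives plane waves with k = √(2m(E − V))/ℏ: k₁ = √(2·1·5.43) = 3.295, k₂ = √(2·1·0.99) = 1.407.
Matching ψ and ψ′ at x = 0 gives r = (k₁ − k₂)/(k₁ + k₂), so R = r² = 0.1612 and T = 1 − R = 0.8388.

T = 0.839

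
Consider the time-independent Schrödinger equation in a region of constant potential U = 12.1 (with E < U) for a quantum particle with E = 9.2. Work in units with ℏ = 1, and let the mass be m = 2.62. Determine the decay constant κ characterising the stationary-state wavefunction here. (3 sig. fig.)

Since E < U the TISE in this region is ψ'' = κ²ψ with κ = √(2m(U − E))/ℏ.
κ = √(2 × 2.62 × 2.9) = 3.898.

κ = 3.90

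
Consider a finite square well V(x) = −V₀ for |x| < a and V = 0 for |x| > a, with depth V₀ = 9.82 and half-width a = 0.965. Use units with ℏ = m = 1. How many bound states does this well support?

Define the well-strength parameter z₀ = (a/ℏ)√(2mV₀) = 0.965 × √(2·1·9.82) = 4.277.
A new bound state (alternating even/odd) appears each time z₀ passes a multiple of π/2, so N = ⌊2z₀/π⌋ + 1 = ⌊2.723⌋ + 1 = 3.

N = 3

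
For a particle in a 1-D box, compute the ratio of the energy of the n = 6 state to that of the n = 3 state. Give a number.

4

E_n = n²π²ℏ²/(2mL²) so the ratio is n₂²/n₁² = 36/9 = 4.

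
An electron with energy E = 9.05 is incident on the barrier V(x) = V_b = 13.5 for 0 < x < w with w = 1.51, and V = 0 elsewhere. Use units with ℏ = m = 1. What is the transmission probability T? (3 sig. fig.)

T = 0.000432

Since E < V_b the interior solution is evanescent with decay constant κ = √(2m(V_b − E))/ℏ = 2.983.
κw = 4.505, sinh(κw) = 45.22.
Matching ψ, ψ′ at both faces gives T = [1 + V_b² sinh²(κw) / (4E(V_b − E))]⁻¹ = 1/2314 = 0.000432.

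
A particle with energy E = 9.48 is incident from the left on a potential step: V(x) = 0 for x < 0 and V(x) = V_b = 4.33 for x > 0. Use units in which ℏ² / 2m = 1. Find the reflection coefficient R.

R = 0.0229

The wavenumbers are k₁ = √(2mE)/ℏ = 3.079 on the left and k₂ = √(2m(E − V_b))/ℏ = 2.269 on the right.
Continuity of ψ and ψ′ at the step yields the reflection amplitude r = (k₁ − k₂)/(k₁ + k₂) = 0.1514; thus R = |r|² = 0.02291, T = 0.9771.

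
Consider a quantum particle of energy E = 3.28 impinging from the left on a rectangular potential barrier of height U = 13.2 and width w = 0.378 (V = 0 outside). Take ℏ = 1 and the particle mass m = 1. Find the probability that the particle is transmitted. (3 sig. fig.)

T = 0.0995

Since E < U the interior solution is evanescent with decay constant κ = √(2m(U − E))/ℏ = 4.454.
κw = 1.684, sinh(κw) = 2.600.
Matching ψ, ψ′ at both faces gives T = [1 + U² sinh²(κw) / (4E(U − E))]⁻¹ = 1/10.05 = 0.0995.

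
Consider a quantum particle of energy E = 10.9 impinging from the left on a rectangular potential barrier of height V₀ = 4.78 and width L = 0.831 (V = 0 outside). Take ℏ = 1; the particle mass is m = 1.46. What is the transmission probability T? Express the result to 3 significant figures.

Above the barrier the interior wavenumber is k₂ = √(2m(E − V₀))/ℏ = 4.227, giving phase k₂L = 3.513.
Matching at both interfaces gives T⁻¹ = 1 + V₀² sin²(k₂L) / [4E(E − V₀)] = 1.011, hence T = 0.989.

T = 0.989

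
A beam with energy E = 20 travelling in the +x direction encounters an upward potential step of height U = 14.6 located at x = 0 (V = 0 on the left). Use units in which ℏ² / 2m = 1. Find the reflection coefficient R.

R = 0.0999

On each side the TISE gives plane waves with k = √(2m(E − V))/ℏ: k₁ = √(2·½·20) = 4.472, k₂ = √(2·½·5.4) = 2.324.
Continuity of ψ and ψ′ at the step yields the reflection amplitude r = (k₁ − k₂)/(k₁ + k₂) = 0.3161; thus R = |r|² = 0.09993, T = 0.9001.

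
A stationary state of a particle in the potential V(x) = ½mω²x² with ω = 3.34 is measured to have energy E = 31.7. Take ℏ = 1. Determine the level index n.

n = 9

Invert E_n = (n + ½)ℏω: n = E/ℏω − ½ = 8.991, so n = 9.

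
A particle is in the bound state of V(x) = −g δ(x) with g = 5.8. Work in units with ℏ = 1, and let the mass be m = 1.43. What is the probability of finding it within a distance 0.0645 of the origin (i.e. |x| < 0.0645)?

P = 0.657

The normalised bound state is ψ = √κ e^{−κ|x|} with κ = mg/ℏ² = 8.294.
P(|x| < d) = ∫_{−d}^{d} κ e^{−2κ|x|} dx = 1 − e^{−2κd} = 1 − e^{−1.070} = 0.6570.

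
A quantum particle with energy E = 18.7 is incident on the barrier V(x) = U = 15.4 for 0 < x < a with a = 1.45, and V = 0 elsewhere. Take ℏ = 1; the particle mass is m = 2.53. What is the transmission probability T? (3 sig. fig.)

T = 0.894

E > U: inside the barrier k₂ = √(2m(E − U))/ℏ = 4.086, k₂a = 5.925.
T = [1 + U² sin²(k₂a) / (4E(E − U))]⁻¹ = 1/1.118 = 0.894.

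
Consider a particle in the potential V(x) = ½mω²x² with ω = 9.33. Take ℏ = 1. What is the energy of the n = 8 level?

Using E_n = (n + ½)ℏω: E_8 = 8.5 × 9.33 = 79.31.

E = 79.3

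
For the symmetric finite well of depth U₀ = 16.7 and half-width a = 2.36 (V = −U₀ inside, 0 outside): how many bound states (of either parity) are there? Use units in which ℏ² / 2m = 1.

N = 7

Define the well-strength parameter z₀ = (a/ℏ)√(2mU₀) = 2.36 × √(2·0.5·16.7) = 9.644.
The even/odd transcendental equations gain one root per π/2 in z₀, giving N = 1 + ⌊2z₀/π⌋ = 1 + ⌊6.140⌋ = 7.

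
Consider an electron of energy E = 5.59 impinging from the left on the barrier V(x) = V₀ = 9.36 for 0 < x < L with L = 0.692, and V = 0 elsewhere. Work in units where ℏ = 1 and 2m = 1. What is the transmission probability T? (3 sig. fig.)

T = 0.232

E < V₀: inside the barrier ψ ∝ e^{±κx} with κ = √(2m(V₀ − E))/ℏ = 1.942.
κL = 1.344, sinh(κL) = 1.786.
Matching ψ, ψ′ at both faces gives T = [1 + V₀² sinh²(κL) / (4E(V₀ − E))]⁻¹ = 1/4.315 = 0.232.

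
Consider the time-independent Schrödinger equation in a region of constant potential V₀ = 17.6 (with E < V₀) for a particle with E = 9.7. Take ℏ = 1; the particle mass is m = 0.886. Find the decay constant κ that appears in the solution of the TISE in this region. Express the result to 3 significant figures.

κ = 3.74

Since E < V₀ the TISE in this region is ψ'' = κ²ψ with κ = √(2m(V₀ − E))/ℏ.
κ = √(2 × 0.886 × 7.9) = 3.741.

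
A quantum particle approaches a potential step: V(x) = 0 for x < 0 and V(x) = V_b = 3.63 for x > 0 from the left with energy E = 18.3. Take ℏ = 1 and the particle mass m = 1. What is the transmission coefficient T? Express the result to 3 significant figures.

The wavenumbers are k₁ = √(2mE)/ℏ = 6.050 on the left and k₂ = √(2m(E − V_b))/ℏ = 5.417 on the right.
Matching ψ and ψ′ at x = 0 gives r = (k₁ − k₂)/(k₁ + k₂), so R = r² = 0.003049 and T = 1 − R = 0.9970.

T = 0.997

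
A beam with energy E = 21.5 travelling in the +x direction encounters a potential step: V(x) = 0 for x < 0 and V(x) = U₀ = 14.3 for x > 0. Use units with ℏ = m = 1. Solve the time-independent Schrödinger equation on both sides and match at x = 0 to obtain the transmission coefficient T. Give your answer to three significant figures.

The wavenumbers are k₁ = √(2mE)/ℏ = 6.557 on the left and k₂ = √(2m(E − U₀))/ℏ = 3.795 on the right.
Matching ψ and ψ′ at x = 0 gives r = (k₁ − k₂)/(k₁ + k₂), so R = r² = 0.07122 and T = 1 − R = 0.9288.

T = 0.929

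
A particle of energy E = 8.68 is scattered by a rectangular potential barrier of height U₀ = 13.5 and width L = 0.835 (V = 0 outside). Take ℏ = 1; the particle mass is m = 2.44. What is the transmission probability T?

E < U₀: inside the barrier ψ ∝ e^{±κx} with κ = √(2m(U₀ − E))/ℏ = 4.850.
κL = 4.050, sinh(κL) = 28.68.
The exact tunnelling result is T⁻¹ = 1 + U₀² sinh²(κL) / [4E(U₀ − E)] = 896.8, so T = 0.00112.

T = 0.00112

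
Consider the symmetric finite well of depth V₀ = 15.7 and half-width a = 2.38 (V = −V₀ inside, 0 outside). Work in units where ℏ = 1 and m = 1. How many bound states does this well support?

N = 9

Define the well-strength parameter z₀ = (a/ℏ)√(2mV₀) = 2.38 × √(2·1·15.7) = 13.34.
A new bound state (alternating even/odd) appears each time z₀ passes a multiple of π/2, so N = ⌊2z₀/π⌋ + 1 = ⌊8.490⌋ + 1 = 9.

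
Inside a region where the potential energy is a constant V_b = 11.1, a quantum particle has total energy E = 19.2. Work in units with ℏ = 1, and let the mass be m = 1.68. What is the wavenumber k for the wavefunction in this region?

k = 5.22

With E > V_b the solution is oscillatory, ψ ∝ e^{±ikx} with k = √(2m(E − V_b))/ℏ.
k = √(2 × 1.68 × 8.1) = 5.217.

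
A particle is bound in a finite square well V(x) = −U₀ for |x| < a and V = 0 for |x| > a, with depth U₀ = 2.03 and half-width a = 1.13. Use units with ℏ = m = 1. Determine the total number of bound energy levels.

N = 2

The dimensionless depth is z₀ = a√(2mU₀)/ℏ = 1.13 × √(4.060) = 2.277.
A new bound state (alternating even/odd) appears each time z₀ passes a multiple of π/2, so N = ⌊2z₀/π⌋ + 1 = ⌊1.450⌋ + 1 = 2.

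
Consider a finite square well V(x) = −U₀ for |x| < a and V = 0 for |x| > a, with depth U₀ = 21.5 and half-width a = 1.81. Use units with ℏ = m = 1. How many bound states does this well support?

N = 8

The dimensionless depth is z₀ = a√(2mU₀)/ℏ = 1.81 × √(43.00) = 11.87.
A new bound state (alternating even/odd) appears each time z₀ passes a multiple of π/2, so N = ⌊2z₀/π⌋ + 1 = ⌊7.556⌋ + 1 = 8.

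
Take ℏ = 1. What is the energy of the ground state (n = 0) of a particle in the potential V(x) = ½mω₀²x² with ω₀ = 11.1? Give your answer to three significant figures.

The oscillator eigenvalues are E_n = ℏω₀(n + ½), so E_0 = 11.1 × 0.5 = 5.550.

E = 5.55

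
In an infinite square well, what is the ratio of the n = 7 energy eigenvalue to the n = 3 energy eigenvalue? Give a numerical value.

Since E_n ∝ n², the ratio is (7/3)² = 5.44444.

5.44444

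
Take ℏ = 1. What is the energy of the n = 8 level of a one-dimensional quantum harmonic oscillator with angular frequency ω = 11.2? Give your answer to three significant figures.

The oscillator eigenvalues are E_n = ℏω(n + ½), so E_8 = 11.2 × 8.5 = 95.20.

E = 95.2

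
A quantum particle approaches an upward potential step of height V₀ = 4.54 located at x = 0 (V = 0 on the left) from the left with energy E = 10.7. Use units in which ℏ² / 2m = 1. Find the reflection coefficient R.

R = 0.0188

On each side the TISE gives plane waves with k = √(2m(E − V))/ℏ: k₁ = √(2·½·10.7) = 3.271, k₂ = √(2·½·6.16) = 2.482.
Continuity of ψ and ψ′ at the step yields the reflection amplitude r = (k₁ − k₂)/(k₁ + k₂) = 0.1372; thus R = |r|² = 0.01882, T = 0.9812.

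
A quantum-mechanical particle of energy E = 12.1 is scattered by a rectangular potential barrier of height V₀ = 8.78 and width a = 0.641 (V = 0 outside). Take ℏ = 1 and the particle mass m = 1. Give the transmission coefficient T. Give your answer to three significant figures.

T = 0.677

E > V₀: inside the barrier k₂ = √(2m(E − V₀))/ℏ = 2.577, k₂a = 1.652.
Matching at both interfaces gives T⁻¹ = 1 + V₀² sin²(k₂a) / [4E(E − V₀)] = 1.477, hence T = 0.677.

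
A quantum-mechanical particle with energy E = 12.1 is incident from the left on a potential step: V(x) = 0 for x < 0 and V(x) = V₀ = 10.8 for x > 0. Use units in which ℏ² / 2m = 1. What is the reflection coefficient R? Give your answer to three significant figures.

R = 0.256

On each side the TISE gives plane waves with k = √(2m(E − V))/ℏ: k₁ = √(2·½·12.1) = 3.479, k₂ = √(2·½·1.3) = 1.140.
Continuity of ψ and ψ′ at the step yields the reflection amplitude r = (k₁ − k₂)/(k₁ + k₂) = 0.5063; thus R = |r|² = 0.2563, T = 0.7437.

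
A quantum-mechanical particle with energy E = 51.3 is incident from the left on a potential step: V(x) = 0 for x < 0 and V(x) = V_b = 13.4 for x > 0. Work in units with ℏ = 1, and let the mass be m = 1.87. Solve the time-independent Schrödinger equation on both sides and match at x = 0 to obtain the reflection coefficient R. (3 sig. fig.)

The wavenumbers are k₁ = √(2mE)/ℏ = 13.85 on the left and k₂ = √(2m(E − V_b))/ℏ = 11.91 on the right.
Continuity of ψ and ψ′ at the step yields the reflection amplitude r = (k₁ − k₂)/(k₁ + k₂) = 0.07554; thus R = |r|² = 0.005706, T = 0.9943.

R = 0.00571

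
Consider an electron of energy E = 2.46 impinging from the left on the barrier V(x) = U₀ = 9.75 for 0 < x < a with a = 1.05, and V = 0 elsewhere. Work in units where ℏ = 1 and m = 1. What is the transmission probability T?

E < U₀: inside the barrier ψ ∝ e^{±κx} with κ = √(2m(U₀ − E))/ℏ = 3.818.
κa = 4.009, sinh(κa) = 27.54.
The exact tunnelling result is T⁻¹ = 1 + U₀² sinh²(κa) / [4E(U₀ − E)] = 1006, so T = 0.000994.

T = 0.000994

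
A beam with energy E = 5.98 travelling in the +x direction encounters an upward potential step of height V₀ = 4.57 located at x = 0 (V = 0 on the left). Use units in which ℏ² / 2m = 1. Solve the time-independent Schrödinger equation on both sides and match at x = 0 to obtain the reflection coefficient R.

The wavenumbers are k₁ = √(2mE)/ℏ = 2.445 on the left and k₂ = √(2m(E − V₀))/ℏ = 1.187 on the right.
Matching ψ and ψ′ at x = 0 gives r = (k₁ − k₂)/(k₁ + k₂), so R = r² = 0.1199 and T = 1 − R = 0.8801.

R = 0.120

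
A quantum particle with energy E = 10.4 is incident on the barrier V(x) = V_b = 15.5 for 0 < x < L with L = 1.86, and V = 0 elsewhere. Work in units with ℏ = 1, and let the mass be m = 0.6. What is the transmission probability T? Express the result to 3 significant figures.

Since E < V_b the interior solution is evanescent with decay constant κ = √(2m(V_b − E))/ℏ = 2.474.
κL = 4.601, sinh(κL) = 49.81.
Matching ψ, ψ′ at both faces gives T = [1 + V_b² sinh²(κL) / (4E(V_b − E))]⁻¹ = 1/2810 = 0.000356.

T = 0.000356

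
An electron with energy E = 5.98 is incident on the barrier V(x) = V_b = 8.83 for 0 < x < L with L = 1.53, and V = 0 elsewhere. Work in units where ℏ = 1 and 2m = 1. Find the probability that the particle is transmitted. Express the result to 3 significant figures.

E < V_b: inside the barrier ψ ∝ e^{±κx} with κ = √(2m(V_b − E))/ℏ = 1.688.
κL = 2.583, sinh(κL) = 6.580.
The exact tunnelling result is T⁻¹ = 1 + V_b² sinh²(κL) / [4E(V_b − E)] = 50.52, so T = 0.0198.

T = 0.0198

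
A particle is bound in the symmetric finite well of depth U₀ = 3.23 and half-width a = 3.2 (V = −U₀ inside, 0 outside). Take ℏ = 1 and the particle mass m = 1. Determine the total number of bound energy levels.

N = 6

Define the well-strength parameter z₀ = (a/ℏ)√(2mU₀) = 3.2 × √(2·1·3.23) = 8.133.
The even/odd transcendental equations gain one root per π/2 in z₀, giving N = 1 + ⌊2z₀/π⌋ = 1 + ⌊5.178⌋ = 6.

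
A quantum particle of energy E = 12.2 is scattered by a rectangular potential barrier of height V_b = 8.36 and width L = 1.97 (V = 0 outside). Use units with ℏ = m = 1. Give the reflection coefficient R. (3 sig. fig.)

E > V_b: inside the barrier k₂ = √(2m(E − V_b))/ℏ = 2.771, k₂L = 5.459.
T = [1 + V_b² sin²(k₂L) / (4E(E − V_b))]⁻¹ = 1/1.201 = 0.833.
R = 1 − T = 0.167.

R = 0.167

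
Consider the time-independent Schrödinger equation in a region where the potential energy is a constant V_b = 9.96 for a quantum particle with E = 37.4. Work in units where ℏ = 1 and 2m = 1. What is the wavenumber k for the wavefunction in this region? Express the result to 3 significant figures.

k = 5.24

With E > V_b the solution is oscillatory, ψ ∝ e^{±ikx} with k = √(2m(E − V_b))/ℏ.
k = √(2 × 0.5 × 27.44) = 5.238.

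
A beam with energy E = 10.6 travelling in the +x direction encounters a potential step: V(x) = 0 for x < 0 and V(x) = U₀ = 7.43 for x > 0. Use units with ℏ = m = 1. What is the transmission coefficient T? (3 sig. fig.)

T = 0.914

On each side the TISE gives plane waves with k = √(2m(E − V))/ℏ: k₁ = √(2·1·10.6) = 4.604, k₂ = √(2·1·3.17) = 2.518.
Matching ψ and ψ′ at x = 0 gives r = (k₁ − k₂)/(k₁ + k₂), so R = r² = 0.08581 and T = 1 − R = 0.9142.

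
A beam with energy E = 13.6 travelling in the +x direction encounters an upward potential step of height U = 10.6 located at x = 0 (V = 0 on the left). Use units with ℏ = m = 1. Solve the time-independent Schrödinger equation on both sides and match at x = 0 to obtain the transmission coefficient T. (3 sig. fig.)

On each side the TISE gives plane waves with k = √(2m(E − V))/ℏ: k₁ = √(2·1·13.6) = 5.215, k₂ = √(2·1·3) = 2.449.
Matching ψ and ψ′ at x = 0 gives r = (k₁ − k₂)/(k₁ + k₂), so R = r² = 0.1302 and T = 1 − R = 0.8698.

T = 0.870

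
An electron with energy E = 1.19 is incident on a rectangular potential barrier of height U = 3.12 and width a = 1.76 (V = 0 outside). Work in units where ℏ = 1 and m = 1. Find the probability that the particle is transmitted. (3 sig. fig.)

T = 0.00374

Since E < U the interior solution is evanescent with decay constant κ = √(2m(U − E))/ℏ = 1.965.
κa = 3.458, sinh(κa) = 15.86.
The exact tunnelling result is T⁻¹ = 1 + U² sinh²(κa) / [4E(U − E)] = 267.5, so T = 0.00374.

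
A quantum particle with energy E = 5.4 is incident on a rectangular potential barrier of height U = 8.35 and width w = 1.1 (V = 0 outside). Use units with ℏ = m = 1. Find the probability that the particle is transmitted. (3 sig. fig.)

T = 0.0173

E < U: inside the barrier ψ ∝ e^{±κx} with κ = √(2m(U − E))/ℏ = 2.429.
κw = 2.672, sinh(κw) = 7.199.
The exact tunnelling result is T⁻¹ = 1 + U² sinh²(κw) / [4E(U − E)] = 57.71, so T = 0.0173.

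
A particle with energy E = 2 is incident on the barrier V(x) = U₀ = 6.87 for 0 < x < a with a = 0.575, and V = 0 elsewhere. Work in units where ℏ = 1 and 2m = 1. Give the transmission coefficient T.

T = 0.235

E < U₀: inside the barrier ψ ∝ e^{±κx} with κ = √(2m(U₀ − E))/ℏ = 2.207.
κa = 1.269, sinh(κa) = 1.638.
The exact tunnelling result is T⁻¹ = 1 + U₀² sinh²(κa) / [4E(U₀ − E)] = 4.250, so T = 0.235.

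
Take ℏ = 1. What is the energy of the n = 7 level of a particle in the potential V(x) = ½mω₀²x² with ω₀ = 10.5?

E = 78.8

The oscillator eigenvalues are E_n = ℏω₀(n + ½), so E_7 = 10.5 × 7.5 = 78.75.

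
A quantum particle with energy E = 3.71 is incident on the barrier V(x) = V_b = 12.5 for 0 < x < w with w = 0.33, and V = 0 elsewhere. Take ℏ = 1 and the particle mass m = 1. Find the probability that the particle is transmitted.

Since E < V_b the interior solution is evanescent with decay constant κ = √(2m(V_b − E))/ℏ = 4.193.
κw = 1.384, sinh(κw) = 1.869.
The exact tunnelling result is T⁻¹ = 1 + V_b² sinh²(κw) / [4E(V_b − E)] = 5.186, so T = 0.193.

T = 0.193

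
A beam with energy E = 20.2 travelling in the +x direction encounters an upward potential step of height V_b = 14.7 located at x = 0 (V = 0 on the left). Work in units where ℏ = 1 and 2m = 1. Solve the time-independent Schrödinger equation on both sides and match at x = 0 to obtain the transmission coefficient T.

On each side the TISE gives plane waves with k = √(2m(E − V))/ℏ: k₁ = √(2·½·20.2) = 4.494, k₂ = √(2·½·5.5) = 2.345.
Matching ψ and ψ′ at x = 0 gives r = (k₁ − k₂)/(k₁ + k₂), so R = r² = 0.09874 and T = 1 − R = 0.9013.

T = 0.901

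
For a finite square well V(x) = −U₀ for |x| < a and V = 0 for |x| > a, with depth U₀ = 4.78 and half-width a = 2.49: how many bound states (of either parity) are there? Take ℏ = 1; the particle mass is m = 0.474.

The dimensionless depth is z₀ = a√(2mU₀)/ℏ = 2.49 × √(4.531) = 5.301.
A new bound state (alternating even/odd) appears each time z₀ passes a multiple of π/2, so N = ⌊2z₀/π⌋ + 1 = ⌊3.374⌋ + 1 = 4.

N = 4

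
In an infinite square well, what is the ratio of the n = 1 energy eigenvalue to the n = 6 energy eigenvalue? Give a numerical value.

0.0277778

Since E_n ∝ n², the ratio is (1/6)² = 0.0277778.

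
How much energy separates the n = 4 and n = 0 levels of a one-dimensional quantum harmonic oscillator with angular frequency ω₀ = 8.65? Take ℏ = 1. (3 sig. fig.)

E_n = ℏω₀(n + ½), so ΔE = (4 − 0) ℏω₀ = 4 × 8.65 = 34.60.

ΔE = 34.6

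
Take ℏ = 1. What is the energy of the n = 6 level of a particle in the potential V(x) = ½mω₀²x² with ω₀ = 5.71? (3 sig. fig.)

E = 37.1

The oscillator eigenvalues are E_n = ℏω₀(n + ½), so E_6 = 5.71 × 6.5 = 37.12.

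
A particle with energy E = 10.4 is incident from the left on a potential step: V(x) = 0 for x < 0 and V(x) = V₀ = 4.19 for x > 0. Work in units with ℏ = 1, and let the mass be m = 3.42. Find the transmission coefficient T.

The wavenumbers are k₁ = √(2mE)/ℏ = 8.434 on the left and k₂ = √(2m(E − V₀))/ℏ = 6.517 on the right.
Continuity of ψ and ψ′ at the step yields the reflection amplitude r = (k₁ − k₂)/(k₁ + k₂) = 0.1282; thus R = |r|² = 0.01644, T = 0.9836.

T = 0.984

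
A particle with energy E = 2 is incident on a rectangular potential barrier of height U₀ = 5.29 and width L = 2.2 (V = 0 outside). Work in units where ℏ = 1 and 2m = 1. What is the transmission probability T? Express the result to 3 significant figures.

T = 0.00129

E < U₀: inside the barrier ψ ∝ e^{±κx} with κ = √(2m(U₀ − E))/ℏ = 1.814.
κL = 3.990, sinh(κL) = 27.03.
Matching ψ, ψ′ at both faces gives T = [1 + U₀² sinh²(κL) / (4E(U₀ − E))]⁻¹ = 1/777.8 = 0.00129.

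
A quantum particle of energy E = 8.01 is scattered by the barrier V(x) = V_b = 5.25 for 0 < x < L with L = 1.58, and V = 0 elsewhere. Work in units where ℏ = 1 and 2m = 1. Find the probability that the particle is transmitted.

E > V_b: inside the barrier k₂ = √(2m(E − V_b))/ℏ = 1.661, k₂L = 2.625.
Matching at both interfaces gives T⁻¹ = 1 + V_b² sin²(k₂L) / [4E(E − V_b)] = 1.076, hence T = 0.929.

T = 0.929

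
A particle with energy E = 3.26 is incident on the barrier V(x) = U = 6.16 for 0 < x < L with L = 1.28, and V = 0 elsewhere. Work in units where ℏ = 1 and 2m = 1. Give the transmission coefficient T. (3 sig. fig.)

E < U: inside the barrier ψ ∝ e^{±κx} with κ = √(2m(U − E))/ℏ = 1.703.
κL = 2.180, sinh(κL) = 4.366.
The exact tunnelling result is T⁻¹ = 1 + U² sinh²(κL) / [4E(U − E)] = 20.12, so T = 0.0497.

T = 0.0497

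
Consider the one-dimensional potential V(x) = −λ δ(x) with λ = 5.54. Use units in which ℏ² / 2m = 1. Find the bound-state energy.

For x ≠ 0 the bound state is ψ ∝ e^{−κ|x|}; integrating the TISE across the delta gives the cusp condition 2κ = 2mλ/ℏ², so κ = 2.770.
Then E = −ℏ²κ²/(2m) = −mλ²/(2ℏ²) = -7.673.

E = -7.67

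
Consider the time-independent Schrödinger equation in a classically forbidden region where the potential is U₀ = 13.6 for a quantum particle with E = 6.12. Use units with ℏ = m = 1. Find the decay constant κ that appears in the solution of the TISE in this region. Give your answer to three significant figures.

κ = 3.87

Since E < U₀ the TISE in this region is ψ'' = κ²ψ with κ = √(2m(U₀ − E))/ℏ.
κ = √(2 × 1 × 7.48) = 3.868.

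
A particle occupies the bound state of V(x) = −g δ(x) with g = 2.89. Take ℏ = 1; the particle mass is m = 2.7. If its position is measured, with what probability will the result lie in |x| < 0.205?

The normalised bound state is ψ = √κ e^{−κ|x|} with κ = mg/ℏ² = 7.803.
P(|x| < d) = ∫_{−d}^{d} κ e^{−2κ|x|} dx = 1 − e^{−2κd} = 1 − e^{−3.199} = 0.9592.

P = 0.959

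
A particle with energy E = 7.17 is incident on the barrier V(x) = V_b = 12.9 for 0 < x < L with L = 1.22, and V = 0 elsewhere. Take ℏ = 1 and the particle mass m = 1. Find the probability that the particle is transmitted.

E < V_b: inside the barrier ψ ∝ e^{±κx} with κ = √(2m(V_b − E))/ℏ = 3.385.
κL = 4.130, sinh(κL) = 31.08.
The exact tunnelling result is T⁻¹ = 1 + V_b² sinh²(κL) / [4E(V_b − E)] = 979.3, so T = 0.00102.

T = 0.00102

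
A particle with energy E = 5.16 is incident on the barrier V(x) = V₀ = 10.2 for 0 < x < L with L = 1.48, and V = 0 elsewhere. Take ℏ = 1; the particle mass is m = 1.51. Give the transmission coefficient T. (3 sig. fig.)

T = 0.0000386

E < V₀: inside the barrier ψ ∝ e^{±κx} with κ = √(2m(V₀ − E))/ℏ = 3.901.
κL = 5.774, sinh(κL) = 160.9.
Matching ψ, ψ′ at both faces gives T = [1 + V₀² sinh²(κL) / (4E(V₀ − E))]⁻¹ = 1/25900 = 0.0000386.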